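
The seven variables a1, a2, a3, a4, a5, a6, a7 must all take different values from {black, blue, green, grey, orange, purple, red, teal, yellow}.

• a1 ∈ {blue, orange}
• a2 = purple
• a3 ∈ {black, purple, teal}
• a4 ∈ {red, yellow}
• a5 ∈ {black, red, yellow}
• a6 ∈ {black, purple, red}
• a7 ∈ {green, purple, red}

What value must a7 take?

green

a2's domain is down to {purple}, so a2 = purple. Remove purple from a3, a6, a7.
a4, a5, a6 between them cover only {black, red, yellow} — a naked triple. Remove those values from a3, a7.
So a7 = green.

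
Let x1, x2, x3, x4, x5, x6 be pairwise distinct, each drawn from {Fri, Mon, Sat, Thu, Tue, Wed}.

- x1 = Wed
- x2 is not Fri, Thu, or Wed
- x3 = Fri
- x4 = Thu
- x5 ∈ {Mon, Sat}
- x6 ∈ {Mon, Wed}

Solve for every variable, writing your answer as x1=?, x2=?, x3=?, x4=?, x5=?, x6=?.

x1's domain is down to {Wed}, so x1 = Wed. Strike Wed from x6.
x3 has just one choice, so x3 = Fri.
x4's domain is down to {Thu}, so x4 = Thu.
x6 has just one choice, so x6 = Mon. Remove Mon from x2, x5.
That leaves x5 = Sat. So x2 can't be Sat.
x2 must be Tue (only option left).

x1=Wed, x2=Tue, x3=Fri, x4=Thu, x5=Sat, x6=Mon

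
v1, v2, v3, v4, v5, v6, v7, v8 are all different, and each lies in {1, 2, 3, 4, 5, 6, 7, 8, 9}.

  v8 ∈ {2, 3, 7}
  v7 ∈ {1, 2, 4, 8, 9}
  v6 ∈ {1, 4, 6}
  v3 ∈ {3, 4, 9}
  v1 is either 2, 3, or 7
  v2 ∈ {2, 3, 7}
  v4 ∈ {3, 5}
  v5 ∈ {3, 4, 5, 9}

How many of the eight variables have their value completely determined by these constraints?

1

v1, v2, v8 between them cover only {2, 3, 7} — a naked triple. Remove those values from v3, v4, v5, v7.
v4 has just one choice, so v4 = 5. Eliminate 5 elsewhere: v5.
v3 and v5 between them cover only {4, 9} — a naked pair. Remove those values from v6, v7.
Determined: v4=5. The other variables each still have more than one consistent value. That makes 1.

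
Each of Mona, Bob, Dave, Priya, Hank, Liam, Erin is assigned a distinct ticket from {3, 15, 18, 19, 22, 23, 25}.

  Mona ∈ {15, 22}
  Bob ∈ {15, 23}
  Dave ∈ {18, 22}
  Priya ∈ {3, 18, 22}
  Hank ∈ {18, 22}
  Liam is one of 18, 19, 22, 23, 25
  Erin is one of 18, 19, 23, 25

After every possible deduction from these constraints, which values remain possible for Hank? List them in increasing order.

The 7 variables draw from only 7 values {3, 15, 18, 19, 22, 23, 25}, so each is used; only Priya can be 3, hence Priya = 3.
Dave and Hank between them cover only {18, 22} — a naked pair. Remove those values from Mona, Liam, Erin.
That leaves Mona = 15. Strike 15 from Bob.
Bob has just one choice, so Bob = 23. So Liam, Erin can't be 23.
No further eliminations apply; Hank can still be any of 18, 22.

18, 22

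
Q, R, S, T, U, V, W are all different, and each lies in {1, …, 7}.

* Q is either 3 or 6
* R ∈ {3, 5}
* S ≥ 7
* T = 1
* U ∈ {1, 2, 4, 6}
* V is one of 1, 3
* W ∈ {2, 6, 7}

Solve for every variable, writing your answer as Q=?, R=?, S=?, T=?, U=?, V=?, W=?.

Q=6, R=5, S=7, T=1, U=4, V=3, W=2

S's domain is down to {7}, so S = 7. So W can't be 7.
That leaves T = 1. Eliminate 1 elsewhere: U, V.
That leaves V = 3. So Q, R can't be 3.
Q must be 6 (only option left). Remove 6 from U, W.
R must be 5 (only option left).
W's domain is down to {2}, so W = 2. Strike 2 from U.
U's domain is down to {4}, so U = 4.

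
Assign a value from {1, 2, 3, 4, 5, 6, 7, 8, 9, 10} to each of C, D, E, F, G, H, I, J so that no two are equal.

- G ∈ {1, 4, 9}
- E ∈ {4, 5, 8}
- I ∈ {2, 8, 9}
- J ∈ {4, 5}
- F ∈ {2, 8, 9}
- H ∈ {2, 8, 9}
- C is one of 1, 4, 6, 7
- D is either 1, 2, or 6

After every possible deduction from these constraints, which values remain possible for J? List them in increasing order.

4, 5

The 8 variables together cover exactly {1, 2, 4, 5, 6, 7, 8, 9} — 8 values for 8 variables — and 7 appears only in C's list, so C = 7.
Among the 7 still-open variables, 6 fits only D (and all 7 values in {1, 2, 4, 5, 6, 8, 9} must be used), so D = 6.
Among the 6 still-open variables, 1 fits only G (and all 6 values in {1, 2, 4, 5, 8, 9} must be used), so G = 1.
The 3 variables F, H, I are confined to {2, 8, 9}, which locks those values in; drop them from E.
No further eliminations apply; J can still be any of 4, 5.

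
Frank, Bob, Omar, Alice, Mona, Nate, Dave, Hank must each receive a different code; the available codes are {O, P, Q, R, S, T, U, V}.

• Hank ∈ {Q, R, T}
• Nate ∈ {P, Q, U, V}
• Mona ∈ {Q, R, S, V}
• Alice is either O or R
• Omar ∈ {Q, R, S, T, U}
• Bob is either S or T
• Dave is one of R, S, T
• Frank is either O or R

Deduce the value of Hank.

Q

The 8 variables together cover exactly {O, P, Q, R, S, T, U, V} — 8 values for 8 variables — and P appears only in Nate's list, so Nate = P.
Among the 7 still-open variables, U fits only Omar (and all 7 values in {O, Q, R, S, T, U, V} must be used), so Omar = U.
The 6 still-open variables together cover exactly {O, Q, R, S, T, V} — 6 values for 6 variables — and V appears only in Mona's list, so Mona = V.
The 5 still-open variables together cover exactly {O, Q, R, S, T} — 5 values for 5 variables — and Q appears only in Hank's list, so Hank = Q.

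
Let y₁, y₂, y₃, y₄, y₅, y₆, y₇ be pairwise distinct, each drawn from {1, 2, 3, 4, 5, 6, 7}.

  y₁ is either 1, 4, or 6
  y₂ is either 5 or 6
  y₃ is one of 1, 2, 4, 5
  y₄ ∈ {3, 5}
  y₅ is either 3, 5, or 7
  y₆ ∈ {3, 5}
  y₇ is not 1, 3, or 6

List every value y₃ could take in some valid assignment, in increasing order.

1, 2, 4

y₄ and y₆ between them cover only {3, 5} — a naked pair. Remove those values from y₂, y₃, y₅, y₇.
y₂'s domain is down to {6}, so y₂ = 6. Remove 6 from y₁.
y₅ must be 7 (only option left). Remove 7 from y₇.
No further eliminations apply; y₃ can still be any of 1, 2, 4.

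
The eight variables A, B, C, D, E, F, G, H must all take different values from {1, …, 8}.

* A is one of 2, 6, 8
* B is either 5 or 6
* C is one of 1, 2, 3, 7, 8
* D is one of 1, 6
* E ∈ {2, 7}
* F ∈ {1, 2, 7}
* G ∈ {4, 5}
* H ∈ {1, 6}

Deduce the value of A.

8

The 8 variables together cover exactly {1, 2, 3, 4, 5, 6, 7, 8} — 8 values for 8 variables — and 3 appears only in C's list, so C = 3.
Among the 7 still-open variables, 4 fits only G (and all 7 values in {1, 2, 4, 5, 6, 7, 8} must be used), so G = 4.
The 6 still-open variables together cover exactly {1, 2, 5, 6, 7, 8} — 6 values for 6 variables — and 5 appears only in B's list, so B = 5.
The 5 still-open variables together cover exactly {1, 2, 6, 7, 8} — 5 values for 5 variables — and 8 appears only in A's list, so A = 8.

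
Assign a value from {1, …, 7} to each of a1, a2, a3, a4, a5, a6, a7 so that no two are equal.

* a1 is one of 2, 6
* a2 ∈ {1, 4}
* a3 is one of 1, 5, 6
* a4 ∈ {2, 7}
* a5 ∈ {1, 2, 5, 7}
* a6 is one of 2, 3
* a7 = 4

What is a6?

a7 must be 4 (only option left). Eliminate 4 elsewhere: a2.
a2's domain is down to {1}, so a2 = 1. So a3, a5 can't be 1.
The 5 still-open variables together cover exactly {2, 3, 5, 6, 7} — 5 values for 5 variables — and 3 appears only in a6's list, so a6 = 3.

3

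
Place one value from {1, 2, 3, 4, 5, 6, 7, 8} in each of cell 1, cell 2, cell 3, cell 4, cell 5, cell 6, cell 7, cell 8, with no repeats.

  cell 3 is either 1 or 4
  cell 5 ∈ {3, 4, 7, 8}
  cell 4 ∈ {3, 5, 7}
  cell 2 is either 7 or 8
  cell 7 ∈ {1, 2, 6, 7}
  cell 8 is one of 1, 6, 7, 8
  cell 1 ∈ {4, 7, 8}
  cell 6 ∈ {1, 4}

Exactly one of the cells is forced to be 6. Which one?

cell 8

Among the 8 variables, 2 fits only cell 7 (and all 8 values in {1, 2, 3, 4, 5, 6, 7, 8} must be used), so cell 7 = 2.
The 7 still-open variables together cover exactly {1, 3, 4, 5, 6, 7, 8} — 7 values for 7 variables — and 5 appears only in cell 4's list, so cell 4 = 5.
The 6 still-open variables draw from only 6 values {1, 3, 4, 6, 7, 8}, so each is used; only cell 5 can be 3, hence cell 5 = 3.
The 5 still-open variables draw from only 5 values {1, 4, 6, 7, 8}, so each is used; only cell 8 can be 6, hence cell 8 = 6.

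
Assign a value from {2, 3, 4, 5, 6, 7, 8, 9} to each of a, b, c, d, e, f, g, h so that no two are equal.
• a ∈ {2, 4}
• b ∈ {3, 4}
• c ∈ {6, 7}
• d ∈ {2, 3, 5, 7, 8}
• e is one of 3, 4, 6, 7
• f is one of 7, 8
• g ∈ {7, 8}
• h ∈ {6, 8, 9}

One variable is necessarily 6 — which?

c

The 8 variables draw from only 8 values {2, 3, 4, 5, 6, 7, 8, 9}, so each is used; only d can be 5, hence d = 5.
The 7 still-open variables together cover exactly {2, 3, 4, 6, 7, 8, 9} — 7 values for 7 variables — and 2 appears only in a's list, so a = 2.
The 6 still-open variables together cover exactly {3, 4, 6, 7, 8, 9} — 6 values for 6 variables — and 9 appears only in h's list, so h = 9.
f and g share exactly the 2 values {7, 8}; by pigeonhole those values go to them, so strike 7, 8 from c, e.
So 6 goes to c.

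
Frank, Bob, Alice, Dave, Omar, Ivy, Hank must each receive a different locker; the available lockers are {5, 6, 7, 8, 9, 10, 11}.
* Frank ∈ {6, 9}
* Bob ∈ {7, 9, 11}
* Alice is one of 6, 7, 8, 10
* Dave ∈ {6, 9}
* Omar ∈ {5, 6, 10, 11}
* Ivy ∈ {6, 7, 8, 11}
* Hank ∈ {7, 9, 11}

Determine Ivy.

Among the 7 variables, 5 fits only Omar (and all 7 values in {5, 6, 7, 8, 9, 10, 11} must be used), so Omar = 5.
The 6 still-open variables draw from only 6 values {6, 7, 8, 9, 10, 11}, so each is used; only Alice can be 10, hence Alice = 10.
Among the 5 still-open variables, 8 fits only Ivy (and all 5 values in {6, 7, 8, 9, 11} must be used), so Ivy = 8.

8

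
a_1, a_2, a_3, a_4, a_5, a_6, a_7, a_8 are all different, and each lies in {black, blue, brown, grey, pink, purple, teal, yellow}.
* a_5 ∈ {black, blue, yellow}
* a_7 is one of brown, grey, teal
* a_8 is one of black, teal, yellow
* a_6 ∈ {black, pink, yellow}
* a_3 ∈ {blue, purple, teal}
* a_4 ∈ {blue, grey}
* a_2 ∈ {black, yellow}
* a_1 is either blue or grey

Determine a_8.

teal

The 8 variables together cover exactly {black, blue, brown, grey, pink, purple, teal, yellow} — 8 values for 8 variables — and brown appears only in a_7's list, so a_7 = brown.
The 7 still-open variables draw from only 7 values {black, blue, grey, pink, purple, teal, yellow}, so each is used; only a_6 can be pink, hence a_6 = pink.
Among the 6 still-open variables, purple fits only a_3 (and all 6 values in {black, blue, grey, purple, teal, yellow} must be used), so a_3 = purple.
Among the 5 still-open variables, teal fits only a_8 (and all 5 values in {black, blue, grey, teal, yellow} must be used), so a_8 = teal.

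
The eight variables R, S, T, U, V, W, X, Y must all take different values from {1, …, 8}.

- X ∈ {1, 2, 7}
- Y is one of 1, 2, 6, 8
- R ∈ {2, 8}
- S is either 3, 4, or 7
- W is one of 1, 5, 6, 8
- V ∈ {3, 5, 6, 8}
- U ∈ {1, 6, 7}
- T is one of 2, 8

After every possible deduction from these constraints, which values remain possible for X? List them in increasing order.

1, 7

Among the 8 variables, 4 fits only S (and all 8 values in {1, 2, 3, 4, 5, 6, 7, 8} must be used), so S = 4.
Among the 7 still-open variables, 3 fits only V (and all 7 values in {1, 2, 3, 5, 6, 7, 8} must be used), so V = 3.
The 6 still-open variables together cover exactly {1, 2, 5, 6, 7, 8} — 6 values for 6 variables — and 5 appears only in W's list, so W = 5.
R and T between them cover only {2, 8} — a naked pair. Remove those values from X, Y.
No further eliminations apply; X can still be any of 1, 7.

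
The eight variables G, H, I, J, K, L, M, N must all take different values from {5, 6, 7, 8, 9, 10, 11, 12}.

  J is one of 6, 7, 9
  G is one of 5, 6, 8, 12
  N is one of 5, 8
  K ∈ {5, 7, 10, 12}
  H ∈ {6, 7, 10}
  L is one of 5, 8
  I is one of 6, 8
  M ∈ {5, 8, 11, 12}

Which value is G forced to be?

Among the 8 variables, 9 fits only J (and all 8 values in {5, 6, 7, 8, 9, 10, 11, 12} must be used), so J = 9.
The 7 still-open variables draw from only 7 values {5, 6, 7, 8, 10, 11, 12}, so each is used; only M can be 11, hence M = 11.
The 2 variables L and N are confined to {5, 8}, which locks those values in; drop them from G, I, K.
I must be 6 (only option left). Remove 6 from G, H.
So G = 12.

12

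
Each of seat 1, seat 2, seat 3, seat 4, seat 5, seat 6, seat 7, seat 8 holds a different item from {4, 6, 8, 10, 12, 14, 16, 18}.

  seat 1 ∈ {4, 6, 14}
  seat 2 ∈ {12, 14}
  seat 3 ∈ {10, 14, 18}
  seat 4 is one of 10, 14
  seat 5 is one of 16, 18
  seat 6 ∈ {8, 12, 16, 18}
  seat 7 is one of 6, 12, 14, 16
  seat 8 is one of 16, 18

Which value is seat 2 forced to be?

12

The 8 variables draw from only 8 values {4, 6, 8, 10, 12, 14, 16, 18}, so each is used; only seat 1 can be 4, hence seat 1 = 4.
The 7 still-open variables draw from only 7 values {6, 8, 10, 12, 14, 16, 18}, so each is used; only seat 7 can be 6, hence seat 7 = 6.
The 6 still-open variables draw from only 6 values {8, 10, 12, 14, 16, 18}, so each is used; only seat 6 can be 8, hence seat 6 = 8.
Among the 5 still-open variables, 12 fits only seat 2 (and all 5 values in {10, 12, 14, 16, 18} must be used), so seat 2 = 12.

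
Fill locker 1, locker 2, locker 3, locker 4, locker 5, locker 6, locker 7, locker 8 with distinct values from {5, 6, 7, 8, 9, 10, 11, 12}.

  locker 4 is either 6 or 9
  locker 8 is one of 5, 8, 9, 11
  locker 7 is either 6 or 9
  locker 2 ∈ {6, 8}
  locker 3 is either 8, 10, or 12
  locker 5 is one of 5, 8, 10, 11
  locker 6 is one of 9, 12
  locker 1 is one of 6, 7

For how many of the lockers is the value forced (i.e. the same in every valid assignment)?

Among the 8 variables, 7 fits only locker 1 (and all 8 values in {5, 6, 7, 8, 9, 10, 11, 12} must be used), so locker 1 = 7.
The 2 variables locker 4 and locker 7 are confined to {6, 9}, which locks those values in; drop them from locker 2, locker 6, locker 8.
locker 2 has just one choice, so locker 2 = 8. Remove 8 from locker 3, locker 5, locker 8.
That leaves locker 6 = 12. Remove 12 from locker 3.
locker 3 has just one choice, so locker 3 = 10. So locker 5 can't be 10.
Determined: locker 1=7, locker 2=8, locker 3=10, locker 6=12. The other lockers each still have more than one consistent value. That makes 4.

4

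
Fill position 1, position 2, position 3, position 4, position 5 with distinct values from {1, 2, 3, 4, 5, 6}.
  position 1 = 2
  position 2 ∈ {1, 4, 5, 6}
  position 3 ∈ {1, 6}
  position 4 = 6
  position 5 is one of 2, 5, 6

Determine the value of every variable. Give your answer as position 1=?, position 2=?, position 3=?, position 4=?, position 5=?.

position 1 must be 2 (only option left). Strike 2 from position 5.
position 4 must be 6 (only option left). Strike 6 from position 2, position 3, position 5.
position 5 must be 5 (only option left). Strike 5 from position 2.
position 3 must be 1 (only option left). Strike 1 from position 2.
position 2's domain is down to {4}, so position 2 = 4.

position 1=2, position 2=4, position 3=1, position 4=6, position 5=5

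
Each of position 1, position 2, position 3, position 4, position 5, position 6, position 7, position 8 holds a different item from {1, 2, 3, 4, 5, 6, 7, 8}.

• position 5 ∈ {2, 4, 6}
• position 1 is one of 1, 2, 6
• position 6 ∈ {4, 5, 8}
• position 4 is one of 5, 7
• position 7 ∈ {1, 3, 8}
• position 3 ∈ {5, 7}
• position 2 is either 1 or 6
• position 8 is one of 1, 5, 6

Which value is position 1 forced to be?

2

The 8 variables together cover exactly {1, 2, 3, 4, 5, 6, 7, 8} — 8 values for 8 variables — and 3 appears only in position 7's list, so position 7 = 3.
Among the 7 still-open variables, 8 fits only position 6 (and all 7 values in {1, 2, 4, 5, 6, 7, 8} must be used), so position 6 = 8.
The 6 still-open variables draw from only 6 values {1, 2, 4, 5, 6, 7}, so each is used; only position 5 can be 4, hence position 5 = 4.
The 5 still-open variables together cover exactly {1, 2, 5, 6, 7} — 5 values for 5 variables — and 2 appears only in position 1's list, so position 1 = 2.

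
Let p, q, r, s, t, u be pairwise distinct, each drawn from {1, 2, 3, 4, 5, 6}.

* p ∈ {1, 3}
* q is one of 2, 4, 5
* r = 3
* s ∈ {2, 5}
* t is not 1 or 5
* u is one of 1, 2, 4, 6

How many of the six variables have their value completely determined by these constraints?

r must be 3 (only option left). Strike 3 from p, t.
p's domain is down to {1}, so p = 1. So u can't be 1.
Determined: p=1, r=3. The other variables each still have more than one consistent value. That makes 2.

2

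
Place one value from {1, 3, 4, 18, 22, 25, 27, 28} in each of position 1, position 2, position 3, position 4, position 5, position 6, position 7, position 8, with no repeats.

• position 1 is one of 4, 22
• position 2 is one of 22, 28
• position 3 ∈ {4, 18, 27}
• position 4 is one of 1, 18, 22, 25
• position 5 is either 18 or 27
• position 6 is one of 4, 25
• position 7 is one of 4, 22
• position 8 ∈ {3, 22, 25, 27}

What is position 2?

The 8 variables together cover exactly {1, 3, 4, 18, 22, 25, 27, 28} — 8 values for 8 variables — and 1 appears only in position 4's list, so position 4 = 1.
Among the 7 still-open variables, 3 fits only position 8 (and all 7 values in {3, 4, 18, 22, 25, 27, 28} must be used), so position 8 = 3.
The 6 still-open variables together cover exactly {4, 18, 22, 25, 27, 28} — 6 values for 6 variables — and 25 appears only in position 6's list, so position 6 = 25.
The 5 still-open variables together cover exactly {4, 18, 22, 27, 28} — 5 values for 5 variables — and 28 appears only in position 2's list, so position 2 = 28.

28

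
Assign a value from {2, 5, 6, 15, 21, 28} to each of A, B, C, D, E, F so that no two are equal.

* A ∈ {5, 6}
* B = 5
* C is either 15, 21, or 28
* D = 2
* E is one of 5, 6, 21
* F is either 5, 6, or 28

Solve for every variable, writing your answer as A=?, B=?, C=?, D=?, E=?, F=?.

B has just one choice, so B = 5. Eliminate 5 elsewhere: A, E, F.
D must be 2 (only option left).
That leaves A = 6. Remove 6 from E, F.
That leaves E = 21. Remove 21 from C.
F's domain is down to {28}, so F = 28. Eliminate 28 elsewhere: C.
C has just one choice, so C = 15.

A=6, B=5, C=15, D=2, E=21, F=28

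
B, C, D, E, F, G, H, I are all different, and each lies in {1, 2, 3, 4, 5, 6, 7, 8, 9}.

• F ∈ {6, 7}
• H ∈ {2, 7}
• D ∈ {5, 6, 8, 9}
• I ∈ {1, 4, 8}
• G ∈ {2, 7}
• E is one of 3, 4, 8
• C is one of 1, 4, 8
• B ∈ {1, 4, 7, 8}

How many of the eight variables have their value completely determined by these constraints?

G and H between them cover only {2, 7} — a naked pair. Remove those values from B, F.
That leaves F = 6. Strike 6 from D.
B, C, I between them cover only {1, 4, 8} — a naked triple. Remove those values from D, E.
That leaves E = 3.
Determined: E=3, F=6. The other variables each still have more than one consistent value. That makes 2.

2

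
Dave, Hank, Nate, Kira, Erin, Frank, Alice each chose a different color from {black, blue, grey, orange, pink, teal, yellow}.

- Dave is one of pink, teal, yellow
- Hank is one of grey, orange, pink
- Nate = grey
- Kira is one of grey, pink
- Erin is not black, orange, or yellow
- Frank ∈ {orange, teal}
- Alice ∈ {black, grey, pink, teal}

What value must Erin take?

Nate's domain is down to {grey}, so Nate = grey. Strike grey from Hank, Kira, Erin, Alice.
Kira has just one choice, so Kira = pink. So Dave, Hank, Erin, Alice can't be pink.
Hank's domain is down to {orange}, so Hank = orange. So Frank can't be orange.
That leaves Frank = teal. Eliminate teal elsewhere: Dave, Erin, Alice.
So Erin = blue.

blue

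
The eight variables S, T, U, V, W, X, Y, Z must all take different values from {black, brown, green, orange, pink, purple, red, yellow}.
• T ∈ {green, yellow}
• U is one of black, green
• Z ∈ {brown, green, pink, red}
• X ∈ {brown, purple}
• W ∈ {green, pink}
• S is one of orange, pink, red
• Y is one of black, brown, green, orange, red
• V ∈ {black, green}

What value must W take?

The 8 variables draw from only 8 values {black, brown, green, orange, pink, purple, red, yellow}, so each is used; only X can be purple, hence X = purple.
The 7 still-open variables together cover exactly {black, brown, green, orange, pink, red, yellow} — 7 values for 7 variables — and yellow appears only in T's list, so T = yellow.
The 2 variables U and V are confined to {black, green}, which locks those values in; drop them from W, Y, Z.
So W = pink.

pink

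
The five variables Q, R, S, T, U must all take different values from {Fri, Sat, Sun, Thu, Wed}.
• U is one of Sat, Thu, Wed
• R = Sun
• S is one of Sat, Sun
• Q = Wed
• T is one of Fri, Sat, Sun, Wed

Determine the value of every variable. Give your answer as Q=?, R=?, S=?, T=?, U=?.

Q=Wed, R=Sun, S=Sat, T=Fri, U=Thu

Q has just one choice, so Q = Wed. Strike Wed from T, U.
R has just one choice, so R = Sun. Eliminate Sun elsewhere: S, T.
S must be Sat (only option left). Remove Sat from T, U.
T has just one choice, so T = Fri.
That leaves U = Thu.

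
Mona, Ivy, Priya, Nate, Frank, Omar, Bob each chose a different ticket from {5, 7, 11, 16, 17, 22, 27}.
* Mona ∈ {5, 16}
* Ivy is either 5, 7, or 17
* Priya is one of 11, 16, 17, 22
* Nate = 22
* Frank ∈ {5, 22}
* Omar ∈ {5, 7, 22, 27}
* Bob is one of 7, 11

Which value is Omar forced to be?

Nate has just one choice, so Nate = 22. So Priya, Frank, Omar can't be 22.
Frank has just one choice, so Frank = 5. So Mona, Ivy, Omar can't be 5.
That leaves Mona = 16. Strike 16 from Priya.
The 4 still-open variables draw from only 4 values {7, 11, 17, 27}, so each is used; only Omar can be 27, hence Omar = 27.

27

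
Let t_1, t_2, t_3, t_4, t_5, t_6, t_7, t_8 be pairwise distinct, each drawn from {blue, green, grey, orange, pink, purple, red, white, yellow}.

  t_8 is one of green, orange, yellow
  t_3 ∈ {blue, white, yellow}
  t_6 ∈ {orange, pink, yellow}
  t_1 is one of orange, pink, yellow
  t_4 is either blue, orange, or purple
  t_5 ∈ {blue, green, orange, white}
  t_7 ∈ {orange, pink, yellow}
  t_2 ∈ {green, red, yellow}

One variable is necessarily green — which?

t_8

The 8 variables together cover exactly {blue, green, orange, pink, purple, red, white, yellow} — 8 values for 8 variables — and purple appears only in t_4's list, so t_4 = purple.
The 7 still-open variables together cover exactly {blue, green, orange, pink, red, white, yellow} — 7 values for 7 variables — and red appears only in t_2's list, so t_2 = red.
t_1, t_6, t_7 share exactly the 3 values {orange, pink, yellow}; by pigeonhole those values go to them, so strike orange, pink, yellow from t_3, t_5, t_8.
So green goes to t_8.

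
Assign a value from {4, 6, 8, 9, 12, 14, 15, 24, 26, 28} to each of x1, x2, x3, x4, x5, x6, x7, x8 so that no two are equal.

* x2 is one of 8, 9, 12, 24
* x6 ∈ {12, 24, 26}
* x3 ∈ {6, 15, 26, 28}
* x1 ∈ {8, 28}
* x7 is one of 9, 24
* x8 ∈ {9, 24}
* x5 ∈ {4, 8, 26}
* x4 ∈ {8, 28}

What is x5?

x1 and x4 share exactly the 2 values {8, 28}; by pigeonhole those values go to them, so strike 8, 28 from x2, x3, x5.
x7 and x8 share exactly the 2 values {9, 24}; by pigeonhole those values go to them, so strike 9, 24 from x2, x6.
x2's domain is down to {12}, so x2 = 12. Eliminate 12 elsewhere: x6.
x6 has just one choice, so x6 = 26. Remove 26 from x3, x5.
So x5 = 4.

4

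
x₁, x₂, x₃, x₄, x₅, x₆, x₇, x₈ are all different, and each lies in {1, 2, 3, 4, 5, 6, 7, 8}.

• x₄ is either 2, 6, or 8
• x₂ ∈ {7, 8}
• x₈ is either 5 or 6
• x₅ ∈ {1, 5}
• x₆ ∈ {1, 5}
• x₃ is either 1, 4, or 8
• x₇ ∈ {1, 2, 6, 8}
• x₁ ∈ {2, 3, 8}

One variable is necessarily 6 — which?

x₈

The 8 variables together cover exactly {1, 2, 3, 4, 5, 6, 7, 8} — 8 values for 8 variables — and 3 appears only in x₁'s list, so x₁ = 3.
Among the 7 still-open variables, 4 fits only x₃ (and all 7 values in {1, 2, 4, 5, 6, 7, 8} must be used), so x₃ = 4.
Among the 6 still-open variables, 7 fits only x₂ (and all 6 values in {1, 2, 5, 6, 7, 8} must be used), so x₂ = 7.
x₅ and x₆ share exactly the 2 values {1, 5}; by pigeonhole those values go to them, so strike 1, 5 from x₇, x₈.
So 6 goes to x₈.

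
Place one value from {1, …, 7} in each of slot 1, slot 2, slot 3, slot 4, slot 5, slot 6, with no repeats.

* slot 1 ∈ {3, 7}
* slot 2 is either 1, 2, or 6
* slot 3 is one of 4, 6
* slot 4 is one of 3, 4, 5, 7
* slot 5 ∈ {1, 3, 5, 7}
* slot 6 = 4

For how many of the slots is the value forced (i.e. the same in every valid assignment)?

2

slot 6 must be 4 (only option left). So slot 3, slot 4 can't be 4.
slot 3 has just one choice, so slot 3 = 6. Remove 6 from slot 2.
Determined: slot 3=6, slot 6=4. The other slots each still have more than one consistent value. That makes 2.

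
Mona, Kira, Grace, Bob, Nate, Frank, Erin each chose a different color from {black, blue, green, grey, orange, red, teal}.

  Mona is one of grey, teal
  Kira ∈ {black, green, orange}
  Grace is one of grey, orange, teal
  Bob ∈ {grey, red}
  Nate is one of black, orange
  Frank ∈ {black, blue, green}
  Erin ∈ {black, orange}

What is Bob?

The 7 variables draw from only 7 values {black, blue, green, grey, orange, red, teal}, so each is used; only Frank can be blue, hence Frank = blue.
The 6 still-open variables together cover exactly {black, green, grey, orange, red, teal} — 6 values for 6 variables — and green appears only in Kira's list, so Kira = green.
Among the 5 still-open variables, red fits only Bob (and all 5 values in {black, grey, orange, red, teal} must be used), so Bob = red.

red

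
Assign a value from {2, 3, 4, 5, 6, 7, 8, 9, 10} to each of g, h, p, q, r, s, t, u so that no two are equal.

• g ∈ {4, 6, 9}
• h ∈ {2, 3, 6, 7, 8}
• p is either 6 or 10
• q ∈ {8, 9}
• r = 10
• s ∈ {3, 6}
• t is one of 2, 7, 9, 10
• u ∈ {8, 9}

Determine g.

4

r must be 10 (only option left). Eliminate 10 elsewhere: p, t.
p's domain is down to {6}, so p = 6. Strike 6 from g, h, s.
s has just one choice, so s = 3. Strike 3 from h.
The 5 still-open variables draw from only 5 values {2, 4, 7, 8, 9}, so each is used; only g can be 4, hence g = 4.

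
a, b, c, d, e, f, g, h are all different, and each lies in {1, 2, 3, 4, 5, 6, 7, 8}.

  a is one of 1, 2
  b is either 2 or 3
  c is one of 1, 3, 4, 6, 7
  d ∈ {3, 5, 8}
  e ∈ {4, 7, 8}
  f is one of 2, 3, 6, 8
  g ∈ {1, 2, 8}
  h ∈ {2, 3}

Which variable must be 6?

The 8 variables together cover exactly {1, 2, 3, 4, 5, 6, 7, 8} — 8 values for 8 variables — and 5 appears only in d's list, so d = 5.
b and h share exactly the 2 values {2, 3}; by pigeonhole those values go to them, so strike 2, 3 from a, c, f, g.
That leaves a = 1. Strike 1 from c, g.
g must be 8 (only option left). Remove 8 from e, f.
So 6 goes to f.

f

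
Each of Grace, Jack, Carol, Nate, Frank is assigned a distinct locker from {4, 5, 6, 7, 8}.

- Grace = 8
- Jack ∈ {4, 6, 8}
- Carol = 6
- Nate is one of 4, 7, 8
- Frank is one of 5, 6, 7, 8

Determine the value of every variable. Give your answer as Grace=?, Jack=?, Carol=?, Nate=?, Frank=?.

Grace must be 8 (only option left). So Jack, Nate, Frank can't be 8.
That leaves Carol = 6. Remove 6 from Jack, Frank.
Jack's domain is down to {4}, so Jack = 4. Eliminate 4 elsewhere: Nate.
Nate must be 7 (only option left). Strike 7 from Frank.
That leaves Frank = 5.

Grace=8, Jack=4, Carol=6, Nate=7, Frank=5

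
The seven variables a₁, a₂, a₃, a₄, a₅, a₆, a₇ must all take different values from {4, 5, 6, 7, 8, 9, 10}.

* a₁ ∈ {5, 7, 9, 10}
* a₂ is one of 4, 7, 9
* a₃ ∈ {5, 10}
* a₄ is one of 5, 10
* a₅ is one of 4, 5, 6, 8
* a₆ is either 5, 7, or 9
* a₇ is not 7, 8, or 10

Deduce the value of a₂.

The 7 variables together cover exactly {4, 5, 6, 7, 8, 9, 10} — 7 values for 7 variables — and 8 appears only in a₅'s list, so a₅ = 8.
The 6 still-open variables together cover exactly {4, 5, 6, 7, 9, 10} — 6 values for 6 variables — and 6 appears only in a₇'s list, so a₇ = 6.
Among the 5 still-open variables, 4 fits only a₂ (and all 5 values in {4, 5, 7, 9, 10} must be used), so a₂ = 4.

4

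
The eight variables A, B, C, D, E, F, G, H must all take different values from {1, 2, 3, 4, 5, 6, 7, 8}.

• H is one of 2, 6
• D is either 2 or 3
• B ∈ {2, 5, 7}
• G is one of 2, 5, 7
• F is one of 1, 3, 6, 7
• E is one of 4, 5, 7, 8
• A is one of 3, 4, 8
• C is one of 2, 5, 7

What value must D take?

3

Among the 8 variables, 1 fits only F (and all 8 values in {1, 2, 3, 4, 5, 6, 7, 8} must be used), so F = 1.
Among the 7 still-open variables, 6 fits only H (and all 7 values in {2, 3, 4, 5, 6, 7, 8} must be used), so H = 6.
The 3 variables B, C, G are confined to {2, 5, 7}, which locks those values in; drop them from D, E.
So D = 3.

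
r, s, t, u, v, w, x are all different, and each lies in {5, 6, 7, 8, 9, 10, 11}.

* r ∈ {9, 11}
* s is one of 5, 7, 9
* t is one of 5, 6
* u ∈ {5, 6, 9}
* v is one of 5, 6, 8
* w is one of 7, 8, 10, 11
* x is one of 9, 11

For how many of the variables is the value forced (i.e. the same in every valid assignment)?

The 7 variables draw from only 7 values {5, 6, 7, 8, 9, 10, 11}, so each is used; only w can be 10, hence w = 10.
The 6 still-open variables together cover exactly {5, 6, 7, 8, 9, 11} — 6 values for 6 variables — and 7 appears only in s's list, so s = 7.
The 5 still-open variables together cover exactly {5, 6, 8, 9, 11} — 5 values for 5 variables — and 8 appears only in v's list, so v = 8.
The 2 variables r and x are confined to {9, 11}, which locks those values in; drop them from u.
Determined: s=7, v=8, w=10. The other variables each still have more than one consistent value. That makes 3.

3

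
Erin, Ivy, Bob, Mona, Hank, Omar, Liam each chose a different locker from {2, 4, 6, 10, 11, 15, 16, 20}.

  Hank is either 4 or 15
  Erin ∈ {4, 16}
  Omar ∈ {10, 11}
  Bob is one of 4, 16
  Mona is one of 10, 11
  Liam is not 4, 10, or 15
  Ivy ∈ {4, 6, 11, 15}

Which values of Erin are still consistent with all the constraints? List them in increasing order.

Erin and Bob between them cover only {4, 16} — a naked pair. Remove those values from Ivy, Hank, Liam.
That leaves Hank = 15. Eliminate 15 elsewhere: Ivy.
Mona and Omar share exactly the 2 values {10, 11}; by pigeonhole those values go to them, so strike 10, 11 from Ivy, Liam.
Ivy must be 6 (only option left). So Liam can't be 6.
No further eliminations apply; Erin can still be any of 4, 16.

4, 16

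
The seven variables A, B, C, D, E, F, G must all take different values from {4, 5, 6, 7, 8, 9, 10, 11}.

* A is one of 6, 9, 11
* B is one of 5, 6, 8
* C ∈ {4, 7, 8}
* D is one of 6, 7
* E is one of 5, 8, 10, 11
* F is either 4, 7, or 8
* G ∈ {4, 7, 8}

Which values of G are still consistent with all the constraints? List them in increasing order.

C, F, G between them cover only {4, 7, 8} — a naked triple. Remove those values from B, D, E.
D has just one choice, so D = 6. Strike 6 from A, B.
B's domain is down to {5}, so B = 5. Strike 5 from E.
No further eliminations apply; G can still be any of 4, 7, 8.

4, 7, 8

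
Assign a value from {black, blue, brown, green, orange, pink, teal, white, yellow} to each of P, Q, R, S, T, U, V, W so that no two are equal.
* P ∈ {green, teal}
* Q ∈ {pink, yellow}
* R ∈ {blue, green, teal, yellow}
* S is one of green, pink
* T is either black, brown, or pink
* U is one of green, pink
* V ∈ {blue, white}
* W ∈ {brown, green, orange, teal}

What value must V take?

white

S and U between them cover only {green, pink} — a naked pair. Remove those values from P, Q, R, T, W.
P must be teal (only option left). Eliminate teal elsewhere: R, W.
That leaves Q = yellow. So R can't be yellow.
That leaves R = blue. Remove blue from V.
So V = white.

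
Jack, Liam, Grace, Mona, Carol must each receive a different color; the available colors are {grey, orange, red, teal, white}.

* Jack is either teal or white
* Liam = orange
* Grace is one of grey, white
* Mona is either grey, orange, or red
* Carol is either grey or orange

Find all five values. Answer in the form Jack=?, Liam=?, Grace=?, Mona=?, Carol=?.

Jack=teal, Liam=orange, Grace=white, Mona=red, Carol=grey

Liam must be orange (only option left). So Mona, Carol can't be orange.
That leaves Carol = grey. Remove grey from Grace, Mona.
That leaves Grace = white. Strike white from Jack.
That leaves Mona = red.
Jack's domain is down to {teal}, so Jack = teal.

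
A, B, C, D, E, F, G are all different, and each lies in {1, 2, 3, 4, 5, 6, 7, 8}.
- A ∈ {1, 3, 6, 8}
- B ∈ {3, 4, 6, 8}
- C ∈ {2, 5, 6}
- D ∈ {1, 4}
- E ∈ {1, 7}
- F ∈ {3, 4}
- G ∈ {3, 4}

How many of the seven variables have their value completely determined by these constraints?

2

F and G share exactly the 2 values {3, 4}; by pigeonhole those values go to them, so strike 3, 4 from A, B, D.
D's domain is down to {1}, so D = 1. Eliminate 1 elsewhere: A, E.
E has just one choice, so E = 7.
The 2 variables A and B are confined to {6, 8}, which locks those values in; drop them from C.
Determined: D=1, E=7. The other variables each still have more than one consistent value. That makes 2.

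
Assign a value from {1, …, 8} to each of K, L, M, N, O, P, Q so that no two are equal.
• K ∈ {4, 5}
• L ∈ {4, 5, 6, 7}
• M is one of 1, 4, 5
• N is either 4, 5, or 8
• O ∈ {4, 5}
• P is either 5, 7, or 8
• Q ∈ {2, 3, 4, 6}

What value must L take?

6

K and O share exactly the 2 values {4, 5}; by pigeonhole those values go to them, so strike 4, 5 from L, M, N, P, Q.
M must be 1 (only option left).
N's domain is down to {8}, so N = 8. Eliminate 8 elsewhere: P.
P's domain is down to {7}, so P = 7. Strike 7 from L.
So L = 6.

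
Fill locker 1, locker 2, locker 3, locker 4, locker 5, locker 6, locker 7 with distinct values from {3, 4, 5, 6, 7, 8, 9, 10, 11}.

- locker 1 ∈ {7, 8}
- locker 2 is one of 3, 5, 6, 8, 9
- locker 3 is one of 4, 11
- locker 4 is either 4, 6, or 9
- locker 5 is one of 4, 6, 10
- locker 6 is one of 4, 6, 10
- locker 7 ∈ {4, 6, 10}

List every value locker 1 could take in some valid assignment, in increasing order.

7, 8

locker 5, locker 6, locker 7 between them cover only {4, 6, 10} — a naked triple. Remove those values from locker 2, locker 3, locker 4.
That leaves locker 3 = 11.
locker 4 has just one choice, so locker 4 = 9. So locker 2 can't be 9.
No further eliminations apply; locker 1 can still be any of 7, 8.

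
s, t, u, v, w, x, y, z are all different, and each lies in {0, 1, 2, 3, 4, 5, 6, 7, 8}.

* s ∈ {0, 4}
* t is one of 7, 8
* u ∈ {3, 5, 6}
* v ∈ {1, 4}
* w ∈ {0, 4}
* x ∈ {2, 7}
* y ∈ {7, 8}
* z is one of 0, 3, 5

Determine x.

The 2 variables s and w are confined to {0, 4}, which locks those values in; drop them from v, z.
That leaves v = 1.
t and y share exactly the 2 values {7, 8}; by pigeonhole those values go to them, so strike 7, 8 from x.
So x = 2.

2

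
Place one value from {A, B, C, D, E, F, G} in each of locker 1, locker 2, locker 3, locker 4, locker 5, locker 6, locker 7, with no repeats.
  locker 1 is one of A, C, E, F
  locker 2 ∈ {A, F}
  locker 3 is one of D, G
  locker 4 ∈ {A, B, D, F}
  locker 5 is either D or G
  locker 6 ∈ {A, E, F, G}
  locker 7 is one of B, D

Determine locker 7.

Among the 7 variables, C fits only locker 1 (and all 7 values in {A, B, C, D, E, F, G} must be used), so locker 1 = C.
The 6 still-open variables draw from only 6 values {A, B, D, E, F, G}, so each is used; only locker 6 can be E, hence locker 6 = E.
locker 3 and locker 5 share exactly the 2 values {D, G}; by pigeonhole those values go to them, so strike D, G from locker 4, locker 7.
So locker 7 = B.

B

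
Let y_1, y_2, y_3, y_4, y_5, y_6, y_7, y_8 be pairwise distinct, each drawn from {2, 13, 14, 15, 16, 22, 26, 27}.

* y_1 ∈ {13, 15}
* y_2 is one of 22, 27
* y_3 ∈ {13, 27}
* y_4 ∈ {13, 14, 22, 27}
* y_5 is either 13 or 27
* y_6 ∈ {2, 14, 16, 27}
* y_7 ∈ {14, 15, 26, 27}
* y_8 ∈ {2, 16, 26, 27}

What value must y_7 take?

y_3 and y_5 between them cover only {13, 27} — a naked pair. Remove those values from y_1, y_2, y_4, y_6, y_7, y_8.
That leaves y_1 = 15. Strike 15 from y_7.
y_2 must be 22 (only option left). Eliminate 22 elsewhere: y_4.
y_4's domain is down to {14}, so y_4 = 14. Eliminate 14 elsewhere: y_6, y_7.
So y_7 = 26.

26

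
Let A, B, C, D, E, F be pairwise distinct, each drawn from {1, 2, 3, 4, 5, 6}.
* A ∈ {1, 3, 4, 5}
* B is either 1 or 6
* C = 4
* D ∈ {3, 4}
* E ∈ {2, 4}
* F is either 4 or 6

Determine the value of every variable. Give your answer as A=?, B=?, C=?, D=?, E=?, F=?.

A=5, B=1, C=4, D=3, E=2, F=6

C's domain is down to {4}, so C = 4. Strike 4 from A, D, E, F.
D must be 3 (only option left). Remove 3 from A.
That leaves E = 2.
F must be 6 (only option left). Remove 6 from B.
That leaves B = 1. Remove 1 from A.
A must be 5 (only option left).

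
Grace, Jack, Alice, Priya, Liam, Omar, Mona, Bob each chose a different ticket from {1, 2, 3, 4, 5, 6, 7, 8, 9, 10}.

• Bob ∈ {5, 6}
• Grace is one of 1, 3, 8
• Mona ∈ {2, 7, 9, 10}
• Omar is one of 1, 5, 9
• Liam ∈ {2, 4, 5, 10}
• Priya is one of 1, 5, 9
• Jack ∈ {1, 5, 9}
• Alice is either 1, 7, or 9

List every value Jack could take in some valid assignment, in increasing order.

1, 5, 9

Jack, Priya, Omar between them cover only {1, 5, 9} — a naked triple. Remove those values from Grace, Alice, Liam, Mona, Bob.
Alice has just one choice, so Alice = 7. Strike 7 from Mona.
Bob must be 6 (only option left).
No further eliminations apply; Jack can still be any of 1, 5, 9.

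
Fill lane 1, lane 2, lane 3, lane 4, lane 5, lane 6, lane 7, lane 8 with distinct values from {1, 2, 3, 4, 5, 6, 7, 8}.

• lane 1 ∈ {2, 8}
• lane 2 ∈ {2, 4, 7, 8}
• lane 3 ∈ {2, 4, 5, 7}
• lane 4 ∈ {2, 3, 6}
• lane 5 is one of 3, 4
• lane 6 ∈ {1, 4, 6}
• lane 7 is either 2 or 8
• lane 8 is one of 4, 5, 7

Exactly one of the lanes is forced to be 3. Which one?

lane 5

Among the 8 variables, 1 fits only lane 6 (and all 8 values in {1, 2, 3, 4, 5, 6, 7, 8} must be used), so lane 6 = 1.
The 7 still-open variables draw from only 7 values {2, 3, 4, 5, 6, 7, 8}, so each is used; only lane 4 can be 6, hence lane 4 = 6.
The 6 still-open variables draw from only 6 values {2, 3, 4, 5, 7, 8}, so each is used; only lane 5 can be 3, hence lane 5 = 3.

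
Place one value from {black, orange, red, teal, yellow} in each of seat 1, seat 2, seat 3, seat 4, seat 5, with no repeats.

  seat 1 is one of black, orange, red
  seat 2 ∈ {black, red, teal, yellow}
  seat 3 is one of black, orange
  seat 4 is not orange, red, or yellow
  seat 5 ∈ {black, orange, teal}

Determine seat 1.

The 5 variables together cover exactly {black, orange, red, teal, yellow} — 5 values for 5 variables — and yellow appears only in seat 2's list, so seat 2 = yellow.
The 4 still-open variables together cover exactly {black, orange, red, teal} — 4 values for 4 variables — and red appears only in seat 1's list, so seat 1 = red.

red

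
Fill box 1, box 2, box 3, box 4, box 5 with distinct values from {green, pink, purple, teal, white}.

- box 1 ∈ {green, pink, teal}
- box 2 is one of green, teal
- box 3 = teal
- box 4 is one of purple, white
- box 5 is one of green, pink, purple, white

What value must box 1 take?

box 3 has just one choice, so box 3 = teal. Strike teal from box 1, box 2.
That leaves box 2 = green. So box 1, box 5 can't be green.
So box 1 = pink.

pink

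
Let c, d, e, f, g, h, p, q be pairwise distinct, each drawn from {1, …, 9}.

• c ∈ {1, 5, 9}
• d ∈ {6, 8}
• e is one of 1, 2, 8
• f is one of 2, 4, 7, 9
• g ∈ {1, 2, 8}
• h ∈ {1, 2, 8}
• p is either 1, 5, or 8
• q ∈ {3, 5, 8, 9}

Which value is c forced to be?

9

e, g, h share exactly the 3 values {1, 2, 8}; by pigeonhole those values go to them, so strike 1, 2, 8 from c, d, f, p, q.
d must be 6 (only option left).
That leaves p = 5. Eliminate 5 elsewhere: c, q.
So c = 9.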